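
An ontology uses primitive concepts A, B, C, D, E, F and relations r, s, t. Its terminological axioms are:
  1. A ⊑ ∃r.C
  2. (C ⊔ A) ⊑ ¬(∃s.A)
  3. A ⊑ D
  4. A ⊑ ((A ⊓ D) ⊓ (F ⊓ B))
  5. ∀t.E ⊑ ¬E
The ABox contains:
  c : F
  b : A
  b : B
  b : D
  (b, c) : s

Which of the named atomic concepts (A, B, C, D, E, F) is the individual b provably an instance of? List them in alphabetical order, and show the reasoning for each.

1. b : A?  L(b) = {A, B, D} ∪ {¬A}
   clash {A, ¬A} at b — b ∈ A
2. b : B?  L(b) = {A, B, D} ∪ {¬B}
   clash {B, ¬B} at b — b ∈ B
3. b : C?  L(b) = {A, B, D} ∪ {¬C}
   apply at b: A⊑∃r.C; A⊑((A ⊓ D) ⊓ (F ⊓ B))
   open: L(b) ⊇ {A, B, D, F, ¬C, …} (+ ∃-successors) — b ∉ C possible
4. b : D?  L(b) = {A, B, D} ∪ {¬D}
   clash {D, ¬D} at b — b ∈ D
5. b : E?  L(b) = {A, B, D} ∪ {¬E}
   apply at b: A⊑∃r.C; A⊑((A ⊓ D) ⊓ (F ⊓ B))
   open: L(b) ⊇ {A, B, D, F, ¬E, …} (+ ∃-successors) — b ∉ E possible
6. b : F?  L(b) = {A, B, D} ∪ {¬F}
   clash {F, ¬F} at b — b ∈ F
7. Entailed for b: {A, B, D, F}

{A, B, D, F}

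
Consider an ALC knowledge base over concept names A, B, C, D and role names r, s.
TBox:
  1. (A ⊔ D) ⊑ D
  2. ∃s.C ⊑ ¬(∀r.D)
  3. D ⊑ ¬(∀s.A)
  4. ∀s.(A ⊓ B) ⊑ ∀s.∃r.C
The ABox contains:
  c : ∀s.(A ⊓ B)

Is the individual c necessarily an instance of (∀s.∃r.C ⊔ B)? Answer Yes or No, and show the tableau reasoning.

1. c : (∀s.∃r.C ⊔ B)?  L(c) = {∀s.(A ⊓ B)} ∪ {(∃s.∀r.¬C ⊓ ¬B)}
   clash {A, ¬A} at an ∃-successor — c ∈ (∀s.∃r.C ⊔ B)
2. Hence c : (∀s.∃r.C ⊔ B): entailed.

Yes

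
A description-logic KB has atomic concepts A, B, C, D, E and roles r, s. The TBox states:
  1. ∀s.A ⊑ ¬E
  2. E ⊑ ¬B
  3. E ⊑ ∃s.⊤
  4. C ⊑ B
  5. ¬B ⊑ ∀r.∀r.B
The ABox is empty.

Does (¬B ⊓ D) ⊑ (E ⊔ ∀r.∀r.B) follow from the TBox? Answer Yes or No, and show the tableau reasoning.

1. (¬B ⊓ D) ⊑ (E ⊔ ∀r.∀r.B)  ⇔  ((¬B ⊓ D) ⊓ (¬E ⊓ ∃r.∃r.¬B)) unsat w.r.t. T
   all branches close; clash {B, ¬B} at x₀
2. Hence (¬B ⊓ D) ⊑ (E ⊔ ∀r.∀r.B): entailed.

Yes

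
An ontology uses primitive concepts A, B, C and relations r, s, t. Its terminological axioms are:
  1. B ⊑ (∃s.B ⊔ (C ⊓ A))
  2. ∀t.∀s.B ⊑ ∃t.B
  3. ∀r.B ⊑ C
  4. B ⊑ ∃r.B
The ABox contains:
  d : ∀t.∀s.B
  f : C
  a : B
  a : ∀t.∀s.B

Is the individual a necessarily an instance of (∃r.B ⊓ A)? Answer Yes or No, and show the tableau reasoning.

No

1. a : (∃r.B ⊓ A)?  L(a) = {B, ∀t.∀s.B} ∪ {(∀r.¬B ⊔ ¬A)}
   apply at a: B⊑(∃s.B ⊔ (C ⊓ A)); ∀t.∀s.B⊑∃t.B; B⊑∃r.B
   open: L(a) ⊇ {B, ¬A, ∀t.∀s.B, ∃r.B, ∃r.¬B, …} (+ ∃-successors) — a ∉ (∃r.B ⊓ A) possible
2. Hence a : (∃r.B ⊓ A): not entailed.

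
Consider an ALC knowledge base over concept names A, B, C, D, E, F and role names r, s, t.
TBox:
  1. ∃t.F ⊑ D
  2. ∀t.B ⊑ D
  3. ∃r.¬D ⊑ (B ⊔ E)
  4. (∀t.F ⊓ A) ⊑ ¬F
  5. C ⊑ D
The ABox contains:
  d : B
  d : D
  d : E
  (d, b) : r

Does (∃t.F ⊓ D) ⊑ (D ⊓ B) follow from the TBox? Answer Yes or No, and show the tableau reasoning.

1. (∃t.F ⊓ D) ⊑ (D ⊓ B)  ⇔  ((∃t.F ⊓ D) ⊓ (¬D ⊔ ¬B)) unsat w.r.t. T
   open: L(x₀) ⊇ {D, ¬B, ∀r.D, ∃t.F, ∃t.¬F} (+ ∃-successors)
2. Hence (∃t.F ⊓ D) ⊑ (D ⊓ B): not entailed.

No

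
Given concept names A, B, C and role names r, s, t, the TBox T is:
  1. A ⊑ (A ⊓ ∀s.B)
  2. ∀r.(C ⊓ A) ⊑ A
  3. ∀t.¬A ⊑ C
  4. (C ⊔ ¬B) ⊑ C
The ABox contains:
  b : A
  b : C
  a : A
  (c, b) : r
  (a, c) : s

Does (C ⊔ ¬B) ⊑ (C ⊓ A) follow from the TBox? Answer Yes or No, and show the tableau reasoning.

No

1. (C ⊔ ¬B) ⊑ (C ⊓ A)  ⇔  ((C ⊔ ¬B) ⊓ (¬C ⊔ ¬A)) unsat w.r.t. T
   apply at x₀: (C ⊔ ¬B)⊑C
   open: L(x₀) ⊇ {C, ¬A, ∃r.(¬C ⊔ ¬A)} (+ ∃-successors)
2. Hence (C ⊔ ¬B) ⊑ (C ⊓ A): not entailed.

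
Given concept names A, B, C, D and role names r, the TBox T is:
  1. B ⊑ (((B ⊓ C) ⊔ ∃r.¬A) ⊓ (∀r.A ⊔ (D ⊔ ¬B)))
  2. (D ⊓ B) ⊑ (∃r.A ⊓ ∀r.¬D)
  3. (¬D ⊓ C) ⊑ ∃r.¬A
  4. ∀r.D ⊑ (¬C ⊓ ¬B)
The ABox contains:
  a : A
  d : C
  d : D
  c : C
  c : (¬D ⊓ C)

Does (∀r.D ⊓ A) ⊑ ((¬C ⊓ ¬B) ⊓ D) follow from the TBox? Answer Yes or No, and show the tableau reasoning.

1. (∀r.D ⊓ A) ⊑ ((¬C ⊓ ¬B) ⊓ D)  ⇔  ((∀r.D ⊓ A) ⊓ ((C ⊔ B) ⊔ ¬D)) unsat w.r.t. T
   apply at x₀: ∀r.D⊑(¬C ⊓ ¬B)
   open: L(x₀) ⊇ {A, ¬B, ¬C, ¬D, ∀r.D}
2. Hence (∀r.D ⊓ A) ⊑ ((¬C ⊓ ¬B) ⊓ D): not entailed.

No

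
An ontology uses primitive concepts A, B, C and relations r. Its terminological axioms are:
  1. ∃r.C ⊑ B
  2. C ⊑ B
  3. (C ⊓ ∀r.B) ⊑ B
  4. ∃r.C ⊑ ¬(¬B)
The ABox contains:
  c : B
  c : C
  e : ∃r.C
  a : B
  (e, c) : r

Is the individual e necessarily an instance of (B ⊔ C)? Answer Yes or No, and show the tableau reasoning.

Yes

1. e : (B ⊔ C)?  L(e) = {∃r.C} ∪ {(¬B ⊓ ¬C)}
   clash {B, ¬B} at e — e ∈ (B ⊔ C)
2. Hence e : (B ⊔ C): entailed.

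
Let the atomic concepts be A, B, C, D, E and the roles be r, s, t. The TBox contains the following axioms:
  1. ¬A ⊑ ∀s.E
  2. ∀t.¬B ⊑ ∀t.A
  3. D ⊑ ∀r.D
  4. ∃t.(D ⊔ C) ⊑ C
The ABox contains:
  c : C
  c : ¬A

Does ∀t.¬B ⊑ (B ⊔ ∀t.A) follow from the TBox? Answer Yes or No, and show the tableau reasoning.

Yes

1. ∀t.¬B ⊑ (B ⊔ ∀t.A)  ⇔  (∀t.¬B ⊓ (¬B ⊓ ∃t.¬A)) unsat w.r.t. T
   all branches close; clash {A, ¬A} at an ∃-successor
2. Hence ∀t.¬B ⊑ (B ⊔ ∀t.A): entailed.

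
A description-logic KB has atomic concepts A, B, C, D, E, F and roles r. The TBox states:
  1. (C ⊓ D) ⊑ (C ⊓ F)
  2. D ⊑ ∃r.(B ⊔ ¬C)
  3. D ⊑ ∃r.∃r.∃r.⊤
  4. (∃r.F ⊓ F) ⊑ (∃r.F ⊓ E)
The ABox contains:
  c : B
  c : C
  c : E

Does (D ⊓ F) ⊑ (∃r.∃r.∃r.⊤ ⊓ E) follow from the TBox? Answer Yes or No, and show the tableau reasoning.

1. (D ⊓ F) ⊑ (∃r.∃r.∃r.⊤ ⊓ E)  ⇔  ((D ⊓ F) ⊓ (∀r.∀r.∀r.⊥ ⊔ ¬E)) unsat w.r.t. T
   apply at x₀: D⊑∃r.(B ⊔ ¬C); D⊑∃r.∃r.∃r.⊤
   open: L(x₀) ⊇ {D, F, ¬C, ¬E, ∀r.¬F, …} (+ ∃-successors)
2. Hence (D ⊓ F) ⊑ (∃r.∃r.∃r.⊤ ⊓ E): not entailed.

No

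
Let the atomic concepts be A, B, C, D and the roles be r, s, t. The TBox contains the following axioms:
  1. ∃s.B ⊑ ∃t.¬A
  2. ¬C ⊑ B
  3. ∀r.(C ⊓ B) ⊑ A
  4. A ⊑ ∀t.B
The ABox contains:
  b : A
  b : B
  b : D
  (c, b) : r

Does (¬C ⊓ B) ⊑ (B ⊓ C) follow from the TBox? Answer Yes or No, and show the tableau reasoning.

1. (¬C ⊓ B) ⊑ (B ⊓ C)  ⇔  ((¬C ⊓ B) ⊓ (¬B ⊔ ¬C)) unsat w.r.t. T
   open: L(x₀) ⊇ {B, ¬A, ¬C, ∀s.¬B, ∃r.(¬C ⊔ ¬B)} (+ ∃-successors)
2. Hence (¬C ⊓ B) ⊑ (B ⊓ C): not entailed.

No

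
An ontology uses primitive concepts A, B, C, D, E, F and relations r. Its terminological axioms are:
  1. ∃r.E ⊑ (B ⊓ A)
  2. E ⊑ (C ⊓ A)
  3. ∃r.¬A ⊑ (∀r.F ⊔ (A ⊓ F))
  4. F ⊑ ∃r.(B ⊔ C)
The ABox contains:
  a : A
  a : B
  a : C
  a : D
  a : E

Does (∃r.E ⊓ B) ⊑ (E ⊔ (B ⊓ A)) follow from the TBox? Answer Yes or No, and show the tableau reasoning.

Yes

1. (∃r.E ⊓ B) ⊑ (E ⊔ (B ⊓ A))  ⇔  ((∃r.E ⊓ B) ⊓ (¬E ⊓ (¬B ⊔ ¬A))) unsat w.r.t. T
   all branches close; clash {A, ¬A} at x₀
2. Hence (∃r.E ⊓ B) ⊑ (E ⊔ (B ⊓ A)): entailed.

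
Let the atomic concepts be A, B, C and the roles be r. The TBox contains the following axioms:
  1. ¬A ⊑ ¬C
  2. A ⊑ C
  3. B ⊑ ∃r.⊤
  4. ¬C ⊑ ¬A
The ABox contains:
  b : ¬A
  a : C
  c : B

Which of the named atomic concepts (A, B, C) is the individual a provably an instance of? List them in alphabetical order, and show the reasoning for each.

1. a : A?  L(a) = {C} ∪ {¬A}
   clash {C, ¬C} at a — a ∈ A
2. a : B?  L(a) = {C} ∪ {¬B}
   open: L(a) ⊇ {A, C, ¬B} — a ∉ B possible
3. a : C?  L(a) = {C} ∪ {¬C}
   clash {C, ¬C} at a — a ∈ C
4. Entailed for a: {A, C}

{A, C}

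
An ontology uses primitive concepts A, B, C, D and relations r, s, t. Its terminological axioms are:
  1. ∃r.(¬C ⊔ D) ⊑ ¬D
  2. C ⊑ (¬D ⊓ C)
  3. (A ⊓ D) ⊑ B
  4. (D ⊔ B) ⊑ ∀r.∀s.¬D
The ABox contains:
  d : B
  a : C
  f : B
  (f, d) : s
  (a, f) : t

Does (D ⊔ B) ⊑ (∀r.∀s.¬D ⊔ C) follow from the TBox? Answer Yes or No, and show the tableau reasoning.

Yes

1. (D ⊔ B) ⊑ (∀r.∀s.¬D ⊔ C)  ⇔  ((D ⊔ B) ⊓ (∃r.∃s.D ⊓ ¬C)) unsat w.r.t. T
   all branches close; clash {D, ¬D} at an ∃-successor
2. Hence (D ⊔ B) ⊑ (∀r.∀s.¬D ⊔ C): entailed.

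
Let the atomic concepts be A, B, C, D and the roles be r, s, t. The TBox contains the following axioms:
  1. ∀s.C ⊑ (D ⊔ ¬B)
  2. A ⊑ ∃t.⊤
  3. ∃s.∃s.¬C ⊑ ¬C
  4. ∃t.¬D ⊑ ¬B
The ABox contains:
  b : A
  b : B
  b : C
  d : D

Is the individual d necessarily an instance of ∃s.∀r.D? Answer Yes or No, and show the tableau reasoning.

1. d : ∃s.∀r.D?  L(d) = {D} ∪ {∀s.∃r.¬D}
   open: L(d) ⊇ {D, ¬A, ∀s.∀s.C, ∀s.∃r.¬D, ∀t.D, …} (+ ∃-successors) — d ∉ ∃s.∀r.D possible
2. Hence d : ∃s.∀r.D: not entailed.

No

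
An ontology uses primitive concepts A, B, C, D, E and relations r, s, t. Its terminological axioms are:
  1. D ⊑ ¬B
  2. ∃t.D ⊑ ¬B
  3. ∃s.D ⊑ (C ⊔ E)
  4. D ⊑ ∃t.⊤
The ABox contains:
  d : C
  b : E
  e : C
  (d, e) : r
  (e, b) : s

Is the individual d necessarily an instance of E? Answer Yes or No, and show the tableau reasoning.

No

1. d : E?  L(d) = {C} ∪ {¬E}
   open: L(d) ⊇ {C, ¬D, ¬E, ∀s.¬D, ∀t.¬D} — d ∉ E possible
2. Hence d : E: not entailed.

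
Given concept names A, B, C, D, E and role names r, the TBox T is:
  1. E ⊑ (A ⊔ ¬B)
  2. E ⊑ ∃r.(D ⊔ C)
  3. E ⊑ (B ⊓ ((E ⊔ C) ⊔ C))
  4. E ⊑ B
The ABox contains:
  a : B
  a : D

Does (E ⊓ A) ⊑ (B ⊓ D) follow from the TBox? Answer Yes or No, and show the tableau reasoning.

1. (E ⊓ A) ⊑ (B ⊓ D)  ⇔  ((E ⊓ A) ⊓ (¬B ⊔ ¬D)) unsat w.r.t. T
   apply at x₀: E⊑(A ⊔ ¬B); E⊑∃r.(D ⊔ C); E⊑(B ⊓ ((E ⊔ C) ⊔ C))
   open: L(x₀) ⊇ {A, B, E, ¬D, ∃r.(D ⊔ C)} (+ ∃-successors)
2. Hence (E ⊓ A) ⊑ (B ⊓ D): not entailed.

No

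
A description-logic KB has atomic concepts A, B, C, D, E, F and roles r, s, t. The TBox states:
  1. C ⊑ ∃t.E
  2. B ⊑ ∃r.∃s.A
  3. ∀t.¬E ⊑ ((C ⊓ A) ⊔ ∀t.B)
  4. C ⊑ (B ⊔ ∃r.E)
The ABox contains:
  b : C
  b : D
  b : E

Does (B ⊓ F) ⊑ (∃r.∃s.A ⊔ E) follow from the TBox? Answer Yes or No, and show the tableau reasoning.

1. (B ⊓ F) ⊑ (∃r.∃s.A ⊔ E)  ⇔  ((B ⊓ F) ⊓ (∀r.∀s.¬A ⊓ ¬E)) unsat w.r.t. T
   all branches close; clash {A, ¬A} at an ∃-successor
2. Hence (B ⊓ F) ⊑ (∃r.∃s.A ⊔ E): entailed.

Yes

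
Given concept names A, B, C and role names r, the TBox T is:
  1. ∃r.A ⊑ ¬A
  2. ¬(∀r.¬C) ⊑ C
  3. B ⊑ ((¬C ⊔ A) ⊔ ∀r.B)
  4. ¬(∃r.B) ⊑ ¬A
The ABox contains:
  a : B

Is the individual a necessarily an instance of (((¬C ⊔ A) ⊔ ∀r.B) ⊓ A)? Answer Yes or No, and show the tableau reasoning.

1. a : (((¬C ⊔ A) ⊔ ∀r.B) ⊓ A)?  L(a) = {B} ∪ {(((C ⊓ ¬A) ⊓ ∃r.¬B) ⊔ ¬A)}
   apply at a: B⊑((¬C ⊔ A) ⊔ ∀r.B)
   open: L(a) ⊇ {B, ¬A, ¬C, ∀r.¬A, ∀r.¬C, …} (+ ∃-successors) — a ∉ (((¬C ⊔ A) ⊔ ∀r.B) ⊓ A) possible
2. Hence a : (((¬C ⊔ A) ⊔ ∀r.B) ⊓ A): not entailed.

No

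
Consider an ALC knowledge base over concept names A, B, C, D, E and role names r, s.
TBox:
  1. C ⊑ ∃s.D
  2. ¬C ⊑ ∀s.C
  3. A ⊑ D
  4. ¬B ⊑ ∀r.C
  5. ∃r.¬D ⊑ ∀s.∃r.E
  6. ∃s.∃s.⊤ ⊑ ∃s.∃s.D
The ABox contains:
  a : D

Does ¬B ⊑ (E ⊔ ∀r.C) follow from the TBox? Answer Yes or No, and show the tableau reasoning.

1. ¬B ⊑ (E ⊔ ∀r.C)  ⇔  (¬B ⊓ (¬E ⊓ ∃r.¬C)) unsat w.r.t. T
   all branches close; clash {C, ¬C} at an ∃-successor
2. Hence ¬B ⊑ (E ⊔ ∀r.C): entailed.

Yes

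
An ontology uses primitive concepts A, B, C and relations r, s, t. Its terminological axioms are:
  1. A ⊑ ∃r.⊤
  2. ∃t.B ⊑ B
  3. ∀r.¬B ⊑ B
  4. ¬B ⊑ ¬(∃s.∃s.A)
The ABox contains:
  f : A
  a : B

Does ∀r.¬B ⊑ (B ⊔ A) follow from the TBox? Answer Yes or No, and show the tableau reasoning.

1. ∀r.¬B ⊑ (B ⊔ A)  ⇔  (∀r.¬B ⊓ (¬B ⊓ ¬A)) unsat w.r.t. T
   all branches close; clash {B, ¬B} at x₀
2. Hence ∀r.¬B ⊑ (B ⊔ A): entailed.

Yes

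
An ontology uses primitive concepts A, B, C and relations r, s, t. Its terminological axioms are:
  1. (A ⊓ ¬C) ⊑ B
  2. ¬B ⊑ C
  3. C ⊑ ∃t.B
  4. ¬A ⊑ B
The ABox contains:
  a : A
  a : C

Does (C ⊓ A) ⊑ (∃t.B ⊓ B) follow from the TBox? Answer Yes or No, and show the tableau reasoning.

No

1. (C ⊓ A) ⊑ (∃t.B ⊓ B)  ⇔  ((C ⊓ A) ⊓ (∀t.¬B ⊔ ¬B)) unsat w.r.t. T
   apply at x₀: C⊑∃t.B
   open: L(x₀) ⊇ {A, C, ¬B, ∃t.B} (+ ∃-successors)
2. Hence (C ⊓ A) ⊑ (∃t.B ⊓ B): not entailed.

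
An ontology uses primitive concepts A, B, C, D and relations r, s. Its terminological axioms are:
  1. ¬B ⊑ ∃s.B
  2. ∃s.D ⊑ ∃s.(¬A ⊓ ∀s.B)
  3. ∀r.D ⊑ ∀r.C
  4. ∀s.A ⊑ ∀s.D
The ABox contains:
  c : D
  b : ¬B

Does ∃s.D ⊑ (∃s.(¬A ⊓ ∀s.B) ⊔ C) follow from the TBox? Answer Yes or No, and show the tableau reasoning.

Yes

1. ∃s.D ⊑ (∃s.(¬A ⊓ ∀s.B) ⊔ C)  ⇔  (∃s.D ⊓ (∀s.(A ⊔ ∃s.¬B) ⊓ ¬C)) unsat w.r.t. T
   all branches close; clash {B, ¬B} at an ∃-successor
2. Hence ∃s.D ⊑ (∃s.(¬A ⊓ ∀s.B) ⊔ C): entailed.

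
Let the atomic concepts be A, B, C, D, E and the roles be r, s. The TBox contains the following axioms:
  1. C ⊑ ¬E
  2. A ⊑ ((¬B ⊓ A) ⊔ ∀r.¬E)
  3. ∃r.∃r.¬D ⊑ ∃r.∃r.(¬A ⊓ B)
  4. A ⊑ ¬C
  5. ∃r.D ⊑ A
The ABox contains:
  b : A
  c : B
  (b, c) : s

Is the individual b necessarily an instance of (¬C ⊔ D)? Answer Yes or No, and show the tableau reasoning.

Yes

1. b : (¬C ⊔ D)?  L(b) = {A} ∪ {(C ⊓ ¬D)}
   clash {C, ¬C} at b — b ∈ (¬C ⊔ D)
2. Hence b : (¬C ⊔ D): entailed.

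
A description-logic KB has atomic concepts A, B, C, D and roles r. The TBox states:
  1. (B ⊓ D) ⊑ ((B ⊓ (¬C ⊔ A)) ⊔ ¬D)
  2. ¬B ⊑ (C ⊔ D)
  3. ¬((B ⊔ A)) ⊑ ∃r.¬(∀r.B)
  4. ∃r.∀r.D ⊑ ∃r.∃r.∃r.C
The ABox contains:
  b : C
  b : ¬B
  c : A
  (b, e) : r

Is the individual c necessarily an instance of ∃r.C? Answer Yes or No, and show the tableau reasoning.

No

1. c : ∃r.C?  L(c) = {A} ∪ {∀r.¬C}
   open: L(c) ⊇ {A, B, ¬D, ∀r.¬C, ∀r.∃r.¬D} — c ∉ ∃r.C possible
2. Hence c : ∃r.C: not entailed.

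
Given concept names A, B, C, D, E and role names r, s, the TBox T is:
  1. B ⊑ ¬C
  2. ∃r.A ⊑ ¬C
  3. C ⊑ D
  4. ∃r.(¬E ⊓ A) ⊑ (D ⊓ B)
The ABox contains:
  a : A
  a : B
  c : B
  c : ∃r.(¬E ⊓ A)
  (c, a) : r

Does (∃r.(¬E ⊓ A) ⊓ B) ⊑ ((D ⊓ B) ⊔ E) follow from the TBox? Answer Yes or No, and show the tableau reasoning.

1. (∃r.(¬E ⊓ A) ⊓ B) ⊑ ((D ⊓ B) ⊔ E)  ⇔  ((∃r.(¬E ⊓ A) ⊓ B) ⊓ ((¬D ⊔ ¬B) ⊓ ¬E)) unsat w.r.t. T
   all branches close; clash {B, ¬B} at x₀
2. Hence (∃r.(¬E ⊓ A) ⊓ B) ⊑ ((D ⊓ B) ⊔ E): entailed.

Yes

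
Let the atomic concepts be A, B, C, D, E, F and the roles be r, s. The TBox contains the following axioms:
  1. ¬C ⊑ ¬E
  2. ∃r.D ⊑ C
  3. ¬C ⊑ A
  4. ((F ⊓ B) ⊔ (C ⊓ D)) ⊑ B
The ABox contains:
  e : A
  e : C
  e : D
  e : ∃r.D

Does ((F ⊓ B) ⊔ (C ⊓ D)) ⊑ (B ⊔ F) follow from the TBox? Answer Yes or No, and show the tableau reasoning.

1. ((F ⊓ B) ⊔ (C ⊓ D)) ⊑ (B ⊔ F)  ⇔  (((F ⊓ B) ⊔ (C ⊓ D)) ⊓ (¬B ⊓ ¬F)) unsat w.r.t. T
   all branches close; clash {B, ¬B} at x₀
2. Hence ((F ⊓ B) ⊔ (C ⊓ D)) ⊑ (B ⊔ F): entailed.

Yes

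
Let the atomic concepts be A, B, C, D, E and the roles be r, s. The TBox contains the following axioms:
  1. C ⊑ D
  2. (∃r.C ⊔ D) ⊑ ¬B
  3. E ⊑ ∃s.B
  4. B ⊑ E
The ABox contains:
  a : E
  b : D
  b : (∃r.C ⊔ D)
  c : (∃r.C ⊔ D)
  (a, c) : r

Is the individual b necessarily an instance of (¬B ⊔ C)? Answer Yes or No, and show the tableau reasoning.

1. b : (¬B ⊔ C)?  L(b) = {D, (∃r.C ⊔ D)} ∪ {(B ⊓ ¬C)}
   clash {B, ¬B} at b — b ∈ (¬B ⊔ C)
2. Hence b : (¬B ⊔ C): entailed.

Yes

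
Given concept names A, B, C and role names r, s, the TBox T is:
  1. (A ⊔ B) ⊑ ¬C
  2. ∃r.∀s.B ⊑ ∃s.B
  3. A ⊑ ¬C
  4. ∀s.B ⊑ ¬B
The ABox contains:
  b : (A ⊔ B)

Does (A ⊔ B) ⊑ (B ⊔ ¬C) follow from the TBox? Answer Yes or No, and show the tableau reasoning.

Yes

1. (A ⊔ B) ⊑ (B ⊔ ¬C)  ⇔  ((A ⊔ B) ⊓ (¬B ⊓ C)) unsat w.r.t. T
   all branches close; clash {B, ¬B} at x₀
2. Hence (A ⊔ B) ⊑ (B ⊔ ¬C): entailed.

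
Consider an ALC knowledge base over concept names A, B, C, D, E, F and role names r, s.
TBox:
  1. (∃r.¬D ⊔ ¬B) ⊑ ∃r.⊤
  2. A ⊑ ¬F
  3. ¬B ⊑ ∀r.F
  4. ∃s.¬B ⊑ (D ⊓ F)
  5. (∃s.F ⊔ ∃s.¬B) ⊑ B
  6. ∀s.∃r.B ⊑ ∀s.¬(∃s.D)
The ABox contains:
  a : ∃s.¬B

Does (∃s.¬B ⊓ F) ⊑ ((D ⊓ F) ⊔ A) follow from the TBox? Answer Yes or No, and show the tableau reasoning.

1. (∃s.¬B ⊓ F) ⊑ ((D ⊓ F) ⊔ A)  ⇔  ((∃s.¬B ⊓ F) ⊓ ((¬D ⊔ ¬F) ⊓ ¬A)) unsat w.r.t. T
   all branches close; clash {F, ¬F} at x₀
2. Hence (∃s.¬B ⊓ F) ⊑ ((D ⊓ F) ⊔ A): entailed.

Yes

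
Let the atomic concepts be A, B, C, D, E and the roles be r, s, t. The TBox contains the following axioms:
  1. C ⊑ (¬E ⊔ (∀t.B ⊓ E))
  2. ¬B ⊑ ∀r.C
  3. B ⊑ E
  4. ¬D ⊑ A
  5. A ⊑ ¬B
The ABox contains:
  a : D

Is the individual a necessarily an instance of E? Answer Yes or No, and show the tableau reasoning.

No

1. a : E?  L(a) = {D} ∪ {¬E}
   open: L(a) ⊇ {D, ¬A, ¬B, ¬C, ¬E, …} — a ∉ E possible
2. Hence a : E: not entailed.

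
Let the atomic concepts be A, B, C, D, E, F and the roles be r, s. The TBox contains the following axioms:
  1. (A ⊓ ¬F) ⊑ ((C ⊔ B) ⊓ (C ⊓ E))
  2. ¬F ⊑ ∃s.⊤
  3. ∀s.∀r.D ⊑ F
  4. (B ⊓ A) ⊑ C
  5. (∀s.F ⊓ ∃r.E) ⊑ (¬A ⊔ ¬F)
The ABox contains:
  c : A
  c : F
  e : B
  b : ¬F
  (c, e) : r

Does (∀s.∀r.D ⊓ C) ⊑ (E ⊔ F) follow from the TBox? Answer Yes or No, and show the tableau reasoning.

Yes

1. (∀s.∀r.D ⊓ C) ⊑ (E ⊔ F)  ⇔  ((∀s.∀r.D ⊓ C) ⊓ (¬E ⊓ ¬F)) unsat w.r.t. T
   all branches close; clash {E, ¬E} at x₀
2. Hence (∀s.∀r.D ⊓ C) ⊑ (E ⊔ F): entailed.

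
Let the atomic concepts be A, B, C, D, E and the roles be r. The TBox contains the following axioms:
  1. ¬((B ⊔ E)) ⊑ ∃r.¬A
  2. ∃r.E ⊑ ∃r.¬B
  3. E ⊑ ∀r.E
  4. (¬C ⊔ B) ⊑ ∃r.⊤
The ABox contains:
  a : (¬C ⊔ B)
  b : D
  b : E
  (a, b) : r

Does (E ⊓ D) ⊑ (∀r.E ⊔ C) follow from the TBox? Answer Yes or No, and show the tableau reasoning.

Yes

1. (E ⊓ D) ⊑ (∀r.E ⊔ C)  ⇔  ((E ⊓ D) ⊓ (∃r.¬E ⊓ ¬C)) unsat w.r.t. T
   all branches close; clash {E, ¬E} at an ∃-successor
2. Hence (E ⊓ D) ⊑ (∀r.E ⊔ C): entailed.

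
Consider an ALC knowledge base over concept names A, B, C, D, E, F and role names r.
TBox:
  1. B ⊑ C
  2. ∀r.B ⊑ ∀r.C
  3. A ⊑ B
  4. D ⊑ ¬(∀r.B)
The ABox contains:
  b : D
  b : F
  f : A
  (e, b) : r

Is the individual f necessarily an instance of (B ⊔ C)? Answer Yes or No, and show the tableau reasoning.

Yes

1. f : (B ⊔ C)?  L(f) = {A} ∪ {(¬B ⊓ ¬C)}
   clash {B, ¬B} at f — f ∈ (B ⊔ C)
2. Hence f : (B ⊔ C): entailed.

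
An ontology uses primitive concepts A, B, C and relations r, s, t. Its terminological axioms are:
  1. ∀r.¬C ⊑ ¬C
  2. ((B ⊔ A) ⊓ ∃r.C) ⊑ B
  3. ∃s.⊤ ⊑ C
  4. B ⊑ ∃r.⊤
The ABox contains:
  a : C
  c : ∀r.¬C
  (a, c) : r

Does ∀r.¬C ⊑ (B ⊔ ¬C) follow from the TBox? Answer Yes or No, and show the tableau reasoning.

1. ∀r.¬C ⊑ (B ⊔ ¬C)  ⇔  (∀r.¬C ⊓ (¬B ⊓ C)) unsat w.r.t. T
   all branches close; clash {C, ¬C} at x₀
2. Hence ∀r.¬C ⊑ (B ⊔ ¬C): entailed.

Yes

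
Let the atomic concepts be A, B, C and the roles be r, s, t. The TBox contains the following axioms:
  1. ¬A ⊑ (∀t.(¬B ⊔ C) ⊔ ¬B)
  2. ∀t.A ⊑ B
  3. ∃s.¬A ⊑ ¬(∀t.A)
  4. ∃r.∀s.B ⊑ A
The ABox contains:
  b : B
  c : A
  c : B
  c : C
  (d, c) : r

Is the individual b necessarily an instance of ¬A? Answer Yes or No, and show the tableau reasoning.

No

1. b : ¬A?  L(b) = {B} ∪ {A}
   open: L(b) ⊇ {A, B, ∀s.A} — b ∉ ¬A possible
2. Hence b : ¬A: not entailed.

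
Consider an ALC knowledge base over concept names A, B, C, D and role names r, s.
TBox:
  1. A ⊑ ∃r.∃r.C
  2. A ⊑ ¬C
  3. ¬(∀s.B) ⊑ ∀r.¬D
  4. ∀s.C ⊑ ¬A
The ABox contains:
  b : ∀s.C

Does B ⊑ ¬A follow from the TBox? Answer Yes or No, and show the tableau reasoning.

1. B ⊑ ¬A  ⇔  (B ⊓ A) unsat w.r.t. T
   apply at x₀: A⊑∃r.∃r.C; A⊑¬C
   open: L(x₀) ⊇ {A, B, ¬C, ∀s.B, ∃r.∃r.C, …} (+ ∃-successors)
2. Hence B ⊑ ¬A: not entailed.

No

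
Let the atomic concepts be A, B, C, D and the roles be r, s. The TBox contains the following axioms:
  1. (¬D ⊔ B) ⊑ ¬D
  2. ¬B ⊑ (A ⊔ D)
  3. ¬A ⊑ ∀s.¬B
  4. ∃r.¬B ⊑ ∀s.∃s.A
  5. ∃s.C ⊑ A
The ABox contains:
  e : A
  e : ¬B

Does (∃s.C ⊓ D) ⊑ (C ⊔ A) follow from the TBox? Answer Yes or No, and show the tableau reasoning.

Yes

1. (∃s.C ⊓ D) ⊑ (C ⊔ A)  ⇔  ((∃s.C ⊓ D) ⊓ (¬C ⊓ ¬A)) unsat w.r.t. T
   all branches close; clash {D, ¬D} at x₀
2. Hence (∃s.C ⊓ D) ⊑ (C ⊔ A): entailed.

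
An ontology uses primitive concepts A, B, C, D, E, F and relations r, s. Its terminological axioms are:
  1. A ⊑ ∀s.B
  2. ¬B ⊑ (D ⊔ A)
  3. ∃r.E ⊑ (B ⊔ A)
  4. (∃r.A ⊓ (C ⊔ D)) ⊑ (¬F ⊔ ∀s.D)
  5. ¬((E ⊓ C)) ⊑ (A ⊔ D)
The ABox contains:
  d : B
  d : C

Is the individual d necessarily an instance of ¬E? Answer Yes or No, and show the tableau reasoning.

1. d : ¬E?  L(d) = {B, C} ∪ {E}
   open: L(d) ⊇ {B, C, E, ¬A, ∀r.¬A, …} — d ∉ ¬E possible
2. Hence d : ¬E: not entailed.

No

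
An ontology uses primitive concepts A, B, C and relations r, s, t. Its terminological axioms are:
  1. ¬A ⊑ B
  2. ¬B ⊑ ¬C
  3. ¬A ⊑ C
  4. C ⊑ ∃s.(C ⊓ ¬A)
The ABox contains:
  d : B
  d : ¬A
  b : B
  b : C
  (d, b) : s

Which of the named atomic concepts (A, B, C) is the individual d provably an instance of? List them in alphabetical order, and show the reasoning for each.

1. d : A?  L(d) = {B, ¬A} ∪ {¬A}
   apply at d: ¬A⊑C
   open: L(d) ⊇ {B, C, ¬A, ∃s.(C ⊓ ¬A)} (+ ∃-successors) — d ∉ A possible
2. d : B?  L(d) = {B, ¬A} ∪ {¬B}
   clash {B, ¬B} at d — d ∈ B
3. d : C?  L(d) = {B, ¬A} ∪ {¬C}
   clash {C, ¬C} at d — d ∈ C
4. Entailed for d: {B, C}

{B, C}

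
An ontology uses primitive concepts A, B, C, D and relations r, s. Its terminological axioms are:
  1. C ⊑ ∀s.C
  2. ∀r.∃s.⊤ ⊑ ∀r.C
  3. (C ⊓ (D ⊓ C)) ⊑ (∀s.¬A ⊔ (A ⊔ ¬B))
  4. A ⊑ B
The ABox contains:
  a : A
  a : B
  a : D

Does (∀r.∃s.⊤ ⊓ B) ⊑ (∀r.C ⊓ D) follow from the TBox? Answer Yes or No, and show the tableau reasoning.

No

1. (∀r.∃s.⊤ ⊓ B) ⊑ (∀r.C ⊓ D)  ⇔  ((∀r.∃s.⊤ ⊓ B) ⊓ (∃r.¬C ⊔ ¬D)) unsat w.r.t. T
   apply at x₀: ∀r.∃s.⊤⊑∀r.C
   open: L(x₀) ⊇ {B, ¬C, ¬D, ∀r.C, ∀r.∃s.⊤}
2. Hence (∀r.∃s.⊤ ⊓ B) ⊑ (∀r.C ⊓ D): not entailed.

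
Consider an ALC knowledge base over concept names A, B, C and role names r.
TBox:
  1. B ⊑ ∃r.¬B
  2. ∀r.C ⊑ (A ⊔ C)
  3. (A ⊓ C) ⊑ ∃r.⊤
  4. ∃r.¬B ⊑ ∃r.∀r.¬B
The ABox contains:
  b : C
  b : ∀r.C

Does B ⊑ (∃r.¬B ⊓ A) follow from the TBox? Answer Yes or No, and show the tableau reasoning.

1. B ⊑ (∃r.¬B ⊓ A)  ⇔  (B ⊓ (∀r.B ⊔ ¬A)) unsat w.r.t. T
   apply at x₀: B⊑∃r.¬B
   open: L(x₀) ⊇ {B, ¬A, ∃r.¬B, ∃r.¬C, ∃r.∀r.¬B} (+ ∃-successors)
2. Hence B ⊑ (∃r.¬B ⊓ A): not entailed.

No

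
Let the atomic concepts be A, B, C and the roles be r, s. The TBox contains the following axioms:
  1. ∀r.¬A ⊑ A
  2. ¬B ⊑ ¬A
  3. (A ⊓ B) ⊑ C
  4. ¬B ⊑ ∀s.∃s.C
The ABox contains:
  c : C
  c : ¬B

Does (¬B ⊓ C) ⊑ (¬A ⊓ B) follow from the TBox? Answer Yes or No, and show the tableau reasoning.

No

1. (¬B ⊓ C) ⊑ (¬A ⊓ B)  ⇔  ((¬B ⊓ C) ⊓ (A ⊔ ¬B)) unsat w.r.t. T
   apply at x₀: ¬B⊑¬A; ¬B⊑∀s.∃s.C
   open: L(x₀) ⊇ {C, ¬A, ¬B, ∀s.∃s.C, ∃r.A} (+ ∃-successors)
2. Hence (¬B ⊓ C) ⊑ (¬A ⊓ B): not entailed.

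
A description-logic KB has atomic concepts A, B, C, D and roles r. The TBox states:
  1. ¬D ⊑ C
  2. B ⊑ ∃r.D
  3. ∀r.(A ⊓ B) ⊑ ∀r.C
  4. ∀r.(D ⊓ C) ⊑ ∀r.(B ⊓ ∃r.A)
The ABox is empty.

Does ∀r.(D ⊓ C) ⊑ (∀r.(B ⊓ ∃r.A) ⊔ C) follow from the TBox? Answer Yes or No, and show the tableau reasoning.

Yes

1. ∀r.(D ⊓ C) ⊑ (∀r.(B ⊓ ∃r.A) ⊔ C)  ⇔  (∀r.(D ⊓ C) ⊓ (∃r.(¬B ⊔ ∀r.¬A) ⊓ ¬C)) unsat w.r.t. T
   all branches close; clash {C, ¬C} at x₀
2. Hence ∀r.(D ⊓ C) ⊑ (∀r.(B ⊓ ∃r.A) ⊔ C): entailed.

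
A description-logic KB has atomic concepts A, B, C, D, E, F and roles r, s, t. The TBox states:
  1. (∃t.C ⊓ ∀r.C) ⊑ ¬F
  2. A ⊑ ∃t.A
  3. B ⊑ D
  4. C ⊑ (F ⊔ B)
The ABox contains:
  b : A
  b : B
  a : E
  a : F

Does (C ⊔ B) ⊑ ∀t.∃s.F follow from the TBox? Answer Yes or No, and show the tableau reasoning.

1. (C ⊔ B) ⊑ ∀t.∃s.F  ⇔  ((C ⊔ B) ⊓ ∃t.∀s.¬F) unsat w.r.t. T
   open: L(x₀) ⊇ {C, F, ¬A, ¬B, ∀t.¬C, …} (+ ∃-successors)
2. Hence (C ⊔ B) ⊑ ∀t.∃s.F: not entailed.

No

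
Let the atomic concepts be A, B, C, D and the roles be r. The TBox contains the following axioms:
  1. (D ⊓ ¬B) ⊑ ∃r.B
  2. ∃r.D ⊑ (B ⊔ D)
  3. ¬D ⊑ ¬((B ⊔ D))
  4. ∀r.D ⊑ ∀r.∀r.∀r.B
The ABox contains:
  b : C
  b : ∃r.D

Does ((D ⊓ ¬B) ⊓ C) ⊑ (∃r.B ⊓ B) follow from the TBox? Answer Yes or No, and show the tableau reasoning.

1. ((D ⊓ ¬B) ⊓ C) ⊑ (∃r.B ⊓ B)  ⇔  (((D ⊓ ¬B) ⊓ C) ⊓ (∀r.¬B ⊔ ¬B)) unsat w.r.t. T
   apply at x₀: (D ⊓ ¬B)⊑∃r.B
   open: L(x₀) ⊇ {C, D, ¬B, ∃r.B, ∃r.¬D} (+ ∃-successors)
2. Hence ((D ⊓ ¬B) ⊓ C) ⊑ (∃r.B ⊓ B): not entailed.

No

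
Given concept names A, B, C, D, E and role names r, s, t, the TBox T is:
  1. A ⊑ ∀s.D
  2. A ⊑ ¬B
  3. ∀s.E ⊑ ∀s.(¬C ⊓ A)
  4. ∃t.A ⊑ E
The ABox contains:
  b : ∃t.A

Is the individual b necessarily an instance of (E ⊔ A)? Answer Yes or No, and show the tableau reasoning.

1. b : (E ⊔ A)?  L(b) = {∃t.A} ∪ {(¬E ⊓ ¬A)}
   clash {E, ¬E} at b — b ∈ (E ⊔ A)
2. Hence b : (E ⊔ A): entailed.

Yes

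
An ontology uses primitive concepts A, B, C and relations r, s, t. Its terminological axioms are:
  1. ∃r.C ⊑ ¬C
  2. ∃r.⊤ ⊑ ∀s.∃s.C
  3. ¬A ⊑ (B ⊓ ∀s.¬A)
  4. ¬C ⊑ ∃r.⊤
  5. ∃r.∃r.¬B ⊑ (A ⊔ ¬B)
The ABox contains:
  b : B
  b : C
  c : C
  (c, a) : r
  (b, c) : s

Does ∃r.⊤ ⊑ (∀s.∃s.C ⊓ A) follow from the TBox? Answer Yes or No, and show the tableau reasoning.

No

1. ∃r.⊤ ⊑ (∀s.∃s.C ⊓ A)  ⇔  (∃r.⊤ ⊓ (∃s.∀s.¬C ⊔ ¬A)) unsat w.r.t. T
   apply at x₀: ∃r.⊤⊑∀s.∃s.C
   open: L(x₀) ⊇ {B, ¬A, ∀r.¬C, ∀r.∀r.B, ∀s.¬A, …} (+ ∃-successors)
2. Hence ∃r.⊤ ⊑ (∀s.∃s.C ⊓ A): not entailed.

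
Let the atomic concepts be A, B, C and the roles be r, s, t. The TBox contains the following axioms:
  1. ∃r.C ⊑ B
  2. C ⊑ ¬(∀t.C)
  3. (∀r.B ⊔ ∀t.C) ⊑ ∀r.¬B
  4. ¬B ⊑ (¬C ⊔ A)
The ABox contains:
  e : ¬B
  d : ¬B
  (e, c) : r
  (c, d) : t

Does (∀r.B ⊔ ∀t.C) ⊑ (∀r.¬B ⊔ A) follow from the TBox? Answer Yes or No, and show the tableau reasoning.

1. (∀r.B ⊔ ∀t.C) ⊑ (∀r.¬B ⊔ A)  ⇔  ((∀r.B ⊔ ∀t.C) ⊓ (∃r.B ⊓ ¬A)) unsat w.r.t. T
   all branches close; clash {A, ¬A} at x₀
2. Hence (∀r.B ⊔ ∀t.C) ⊑ (∀r.¬B ⊔ A): entailed.

Yes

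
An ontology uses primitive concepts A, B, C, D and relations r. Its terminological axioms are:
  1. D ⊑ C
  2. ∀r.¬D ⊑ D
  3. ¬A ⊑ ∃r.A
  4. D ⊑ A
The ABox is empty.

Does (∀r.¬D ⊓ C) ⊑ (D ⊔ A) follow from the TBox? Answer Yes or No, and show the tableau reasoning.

1. (∀r.¬D ⊓ C) ⊑ (D ⊔ A)  ⇔  ((∀r.¬D ⊓ C) ⊓ (¬D ⊓ ¬A)) unsat w.r.t. T
   all branches close; clash {D, ¬D} at x₀
2. Hence (∀r.¬D ⊓ C) ⊑ (D ⊔ A): entailed.

Yes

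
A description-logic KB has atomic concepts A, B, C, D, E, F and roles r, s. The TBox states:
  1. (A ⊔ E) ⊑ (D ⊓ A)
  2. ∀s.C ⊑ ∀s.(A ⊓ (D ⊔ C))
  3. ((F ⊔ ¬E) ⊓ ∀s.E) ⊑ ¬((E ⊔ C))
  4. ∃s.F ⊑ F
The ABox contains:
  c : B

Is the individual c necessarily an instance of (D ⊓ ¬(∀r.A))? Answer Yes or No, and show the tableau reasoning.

No

1. c : (D ⊓ ¬(∀r.A))?  L(c) = {B} ∪ {(¬D ⊔ ∀r.A)}
   open: L(c) ⊇ {B, ¬A, ¬D, ¬E, ∀s.¬F, …} (+ ∃-successors) — c ∉ (D ⊓ ¬(∀r.A)) possible
2. Hence c : (D ⊓ ¬(∀r.A)): not entailed.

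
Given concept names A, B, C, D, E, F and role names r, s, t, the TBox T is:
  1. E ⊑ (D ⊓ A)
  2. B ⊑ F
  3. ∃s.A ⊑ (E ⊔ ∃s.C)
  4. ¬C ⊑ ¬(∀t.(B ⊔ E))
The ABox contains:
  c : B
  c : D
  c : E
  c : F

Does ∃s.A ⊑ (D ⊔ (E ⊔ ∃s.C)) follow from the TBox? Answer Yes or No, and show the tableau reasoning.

Yes

1. ∃s.A ⊑ (D ⊔ (E ⊔ ∃s.C))  ⇔  (∃s.A ⊓ (¬D ⊓ (¬E ⊓ ∀s.¬C))) unsat w.r.t. T
   all branches close; clash {C, ¬C} at an ∃-successor
2. Hence ∃s.A ⊑ (D ⊔ (E ⊔ ∃s.C)): entailed.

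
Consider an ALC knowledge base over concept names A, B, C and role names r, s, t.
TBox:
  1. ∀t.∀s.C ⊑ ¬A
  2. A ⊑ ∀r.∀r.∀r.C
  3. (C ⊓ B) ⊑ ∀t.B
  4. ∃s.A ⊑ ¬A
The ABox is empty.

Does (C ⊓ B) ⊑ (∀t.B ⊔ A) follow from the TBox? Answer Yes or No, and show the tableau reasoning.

1. (C ⊓ B) ⊑ (∀t.B ⊔ A)  ⇔  ((C ⊓ B) ⊓ (∃t.¬B ⊓ ¬A)) unsat w.r.t. T
   all branches close; clash {B, ¬B} at an ∃-successor
2. Hence (C ⊓ B) ⊑ (∀t.B ⊔ A): entailed.

Yes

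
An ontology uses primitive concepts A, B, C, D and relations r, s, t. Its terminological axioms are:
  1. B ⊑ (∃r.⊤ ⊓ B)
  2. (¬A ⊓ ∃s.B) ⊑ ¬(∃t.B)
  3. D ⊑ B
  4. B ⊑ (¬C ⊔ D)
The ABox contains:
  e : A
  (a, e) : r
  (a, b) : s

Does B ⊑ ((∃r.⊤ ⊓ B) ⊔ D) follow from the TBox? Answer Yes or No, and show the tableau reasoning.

Yes

1. B ⊑ ((∃r.⊤ ⊓ B) ⊔ D)  ⇔  (B ⊓ ((∀r.⊥ ⊔ ¬B) ⊓ ¬D)) unsat w.r.t. T
   all branches close; clash {B, ¬B} at x₀
2. Hence B ⊑ ((∃r.⊤ ⊓ B) ⊔ D): entailed.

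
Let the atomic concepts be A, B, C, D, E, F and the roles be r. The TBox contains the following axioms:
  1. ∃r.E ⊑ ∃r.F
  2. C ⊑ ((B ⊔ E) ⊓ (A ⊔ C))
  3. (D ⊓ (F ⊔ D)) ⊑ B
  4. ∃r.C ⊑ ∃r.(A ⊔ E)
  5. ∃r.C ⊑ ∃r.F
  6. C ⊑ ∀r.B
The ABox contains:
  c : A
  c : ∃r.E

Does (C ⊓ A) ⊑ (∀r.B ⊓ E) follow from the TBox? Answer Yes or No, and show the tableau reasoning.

1. (C ⊓ A) ⊑ (∀r.B ⊓ E)  ⇔  ((C ⊓ A) ⊓ (∃r.¬B ⊔ ¬E)) unsat w.r.t. T
   apply at x₀: C⊑((B ⊔ E) ⊓ (A ⊔ C)); C⊑∀r.B
   open: L(x₀) ⊇ {A, B, C, ¬E, ∀r.B, …}
2. Hence (C ⊓ A) ⊑ (∀r.B ⊓ E): not entailed.

No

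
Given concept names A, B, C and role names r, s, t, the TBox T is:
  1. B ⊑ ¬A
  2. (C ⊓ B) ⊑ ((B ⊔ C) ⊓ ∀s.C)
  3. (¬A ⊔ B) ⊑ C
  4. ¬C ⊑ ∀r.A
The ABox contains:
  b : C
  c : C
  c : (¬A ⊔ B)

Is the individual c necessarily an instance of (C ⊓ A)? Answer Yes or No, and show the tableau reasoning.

No

1. c : (C ⊓ A)?  L(c) = {C, (¬A ⊔ B)} ∪ {(¬C ⊔ ¬A)}
   open: L(c) ⊇ {C, ¬A, ¬B} — c ∉ (C ⊓ A) possible
2. Hence c : (C ⊓ A): not entailed.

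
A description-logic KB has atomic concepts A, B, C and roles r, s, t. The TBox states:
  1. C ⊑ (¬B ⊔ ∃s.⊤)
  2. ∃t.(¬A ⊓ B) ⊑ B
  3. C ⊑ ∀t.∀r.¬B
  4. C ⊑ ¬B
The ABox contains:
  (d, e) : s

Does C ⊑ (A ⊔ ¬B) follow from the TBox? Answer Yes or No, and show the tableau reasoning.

1. C ⊑ (A ⊔ ¬B)  ⇔  (C ⊓ (¬A ⊓ B)) unsat w.r.t. T
   all branches close; clash {B, ¬B} at x₀
2. Hence C ⊑ (A ⊔ ¬B): entailed.

Yes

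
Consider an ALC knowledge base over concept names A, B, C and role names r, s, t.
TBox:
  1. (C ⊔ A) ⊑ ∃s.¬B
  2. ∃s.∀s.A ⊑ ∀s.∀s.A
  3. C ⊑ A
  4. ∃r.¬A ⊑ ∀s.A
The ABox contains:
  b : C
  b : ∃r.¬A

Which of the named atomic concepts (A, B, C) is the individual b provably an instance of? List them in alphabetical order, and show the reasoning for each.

1. b : A?  L(b) = {C, ∃r.¬A} ∪ {¬A}
   clash {A, ¬A} at b — b ∈ A
2. b : B?  L(b) = {C, ∃r.¬A} ∪ {¬B}
   apply at b: C⊑A; ∃r.¬A⊑∀s.A
   open: L(b) ⊇ {A, C, ¬B, ∀s.A, ∀s.∃s.¬A, …} (+ ∃-successors) — b ∉ B possible
3. b : C?  L(b) = {C, ∃r.¬A} ∪ {¬C}
   clash {C, ¬C} at b — b ∈ C
4. Entailed for b: {A, C}

{A, C}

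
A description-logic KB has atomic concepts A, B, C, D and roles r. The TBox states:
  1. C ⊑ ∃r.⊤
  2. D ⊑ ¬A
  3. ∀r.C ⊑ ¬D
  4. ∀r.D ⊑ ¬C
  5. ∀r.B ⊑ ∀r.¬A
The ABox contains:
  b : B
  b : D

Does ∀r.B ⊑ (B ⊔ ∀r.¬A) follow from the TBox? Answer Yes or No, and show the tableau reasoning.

Yes

1. ∀r.B ⊑ (B ⊔ ∀r.¬A)  ⇔  (∀r.B ⊓ (¬B ⊓ ∃r.A)) unsat w.r.t. T
   all branches close; clash {A, ¬A} at an ∃-successor
2. Hence ∀r.B ⊑ (B ⊔ ∀r.¬A): entailed.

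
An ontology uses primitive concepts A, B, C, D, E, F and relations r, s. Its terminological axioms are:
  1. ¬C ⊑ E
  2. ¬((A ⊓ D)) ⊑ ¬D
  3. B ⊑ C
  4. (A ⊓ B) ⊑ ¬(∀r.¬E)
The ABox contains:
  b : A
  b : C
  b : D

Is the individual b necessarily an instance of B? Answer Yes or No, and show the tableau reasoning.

1. b : B?  L(b) = {A, C, D} ∪ {¬B}
   open: L(b) ⊇ {A, C, D, ¬B} — b ∉ B possible
2. Hence b : B: not entailed.

No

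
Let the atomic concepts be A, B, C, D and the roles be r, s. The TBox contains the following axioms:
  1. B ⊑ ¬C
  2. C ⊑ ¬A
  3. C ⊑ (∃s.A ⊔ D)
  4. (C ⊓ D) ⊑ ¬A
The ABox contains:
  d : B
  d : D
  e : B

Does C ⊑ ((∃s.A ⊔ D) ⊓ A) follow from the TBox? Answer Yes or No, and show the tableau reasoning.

No

1. C ⊑ ((∃s.A ⊔ D) ⊓ A)  ⇔  (C ⊓ ((∀s.¬A ⊓ ¬D) ⊔ ¬A)) unsat w.r.t. T
   apply at x₀: C⊑¬A; C⊑(∃s.A ⊔ D)
   open: L(x₀) ⊇ {C, ¬A, ¬B, ∃s.A} (+ ∃-successors)
2. Hence C ⊑ ((∃s.A ⊔ D) ⊓ A): not entailed.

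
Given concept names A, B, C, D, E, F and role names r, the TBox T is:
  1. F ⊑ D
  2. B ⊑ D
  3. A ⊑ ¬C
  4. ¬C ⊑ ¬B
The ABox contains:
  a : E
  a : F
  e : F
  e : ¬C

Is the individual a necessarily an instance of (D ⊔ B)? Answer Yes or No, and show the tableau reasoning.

Yes

1. a : (D ⊔ B)?  L(a) = {E, F} ∪ {(¬D ⊓ ¬B)}
   clash {D, ¬D} at a — a ∈ (D ⊔ B)
2. Hence a : (D ⊔ B): entailed.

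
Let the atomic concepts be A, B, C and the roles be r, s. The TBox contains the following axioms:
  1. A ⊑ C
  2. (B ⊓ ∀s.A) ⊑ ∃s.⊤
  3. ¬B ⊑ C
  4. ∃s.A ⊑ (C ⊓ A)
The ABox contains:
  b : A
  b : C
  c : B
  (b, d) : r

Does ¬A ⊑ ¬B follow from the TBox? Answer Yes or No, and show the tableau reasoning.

1. ¬A ⊑ ¬B  ⇔  (¬A ⊓ B) unsat w.r.t. T
   open: L(x₀) ⊇ {B, ¬A, ∀s.¬A, ∃s.¬A} (+ ∃-successors)
2. Hence ¬A ⊑ ¬B: not entailed.

No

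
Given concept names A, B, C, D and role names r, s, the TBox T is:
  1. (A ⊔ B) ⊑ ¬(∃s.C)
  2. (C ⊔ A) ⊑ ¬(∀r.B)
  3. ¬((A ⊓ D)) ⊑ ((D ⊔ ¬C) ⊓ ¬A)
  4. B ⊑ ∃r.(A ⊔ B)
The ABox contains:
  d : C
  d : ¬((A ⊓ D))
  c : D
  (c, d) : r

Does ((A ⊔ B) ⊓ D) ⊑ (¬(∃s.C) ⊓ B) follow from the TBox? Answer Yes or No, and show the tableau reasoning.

No

1. ((A ⊔ B) ⊓ D) ⊑ (¬(∃s.C) ⊓ B)  ⇔  (((A ⊔ B) ⊓ D) ⊓ (∃s.C ⊔ ¬B)) unsat w.r.t. T
   apply at x₀: (A ⊔ B)⊑¬(∃s.C)
   open: L(x₀) ⊇ {A, D, ¬B, ∀s.¬C, ∃r.¬B} (+ ∃-successors)
2. Hence ((A ⊔ B) ⊓ D) ⊑ (¬(∃s.C) ⊓ B): not entailed.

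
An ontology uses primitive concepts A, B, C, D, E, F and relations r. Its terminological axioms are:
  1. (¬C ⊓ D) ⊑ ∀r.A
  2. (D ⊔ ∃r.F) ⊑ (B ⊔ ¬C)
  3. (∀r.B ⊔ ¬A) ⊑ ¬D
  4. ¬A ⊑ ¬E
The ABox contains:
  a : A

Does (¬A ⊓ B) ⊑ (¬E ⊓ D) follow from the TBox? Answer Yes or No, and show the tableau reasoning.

1. (¬A ⊓ B) ⊑ (¬E ⊓ D)  ⇔  ((¬A ⊓ B) ⊓ (E ⊔ ¬D)) unsat w.r.t. T
   apply at x₀: ¬A⊑¬E
   open: L(x₀) ⊇ {B, ¬A, ¬D, ¬E, ∀r.¬F}
2. Hence (¬A ⊓ B) ⊑ (¬E ⊓ D): not entailed.

No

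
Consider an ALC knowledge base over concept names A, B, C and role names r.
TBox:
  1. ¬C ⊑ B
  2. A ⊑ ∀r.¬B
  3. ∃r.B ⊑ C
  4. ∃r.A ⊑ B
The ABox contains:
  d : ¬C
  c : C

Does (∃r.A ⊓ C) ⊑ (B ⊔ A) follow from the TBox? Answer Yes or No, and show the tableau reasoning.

Yes

1. (∃r.A ⊓ C) ⊑ (B ⊔ A)  ⇔  ((∃r.A ⊓ C) ⊓ (¬B ⊓ ¬A)) unsat w.r.t. T
   all branches close; clash {B, ¬B} at x₀
2. Hence (∃r.A ⊓ C) ⊑ (B ⊔ A): entailed.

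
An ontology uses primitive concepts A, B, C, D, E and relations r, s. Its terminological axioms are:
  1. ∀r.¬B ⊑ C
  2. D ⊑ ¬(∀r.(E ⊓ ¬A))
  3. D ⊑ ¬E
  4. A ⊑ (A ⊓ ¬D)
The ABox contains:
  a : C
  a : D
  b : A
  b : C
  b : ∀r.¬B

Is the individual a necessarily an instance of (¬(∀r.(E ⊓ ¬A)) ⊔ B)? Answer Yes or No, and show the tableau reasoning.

Yes

1. a : (¬(∀r.(E ⊓ ¬A)) ⊔ B)?  L(a) = {C, D} ∪ {(∀r.(E ⊓ ¬A) ⊓ ¬B)}
   clash {D, ¬D} at a — a ∈ (¬(∀r.(E ⊓ ¬A)) ⊔ B)
2. Hence a : (¬(∀r.(E ⊓ ¬A)) ⊔ B): entailed.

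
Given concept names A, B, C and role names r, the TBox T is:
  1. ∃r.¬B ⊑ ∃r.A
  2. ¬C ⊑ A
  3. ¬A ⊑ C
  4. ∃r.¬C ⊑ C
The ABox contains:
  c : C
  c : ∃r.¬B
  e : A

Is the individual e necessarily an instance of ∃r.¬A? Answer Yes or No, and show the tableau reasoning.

No

1. e : ∃r.¬A?  L(e) = {A} ∪ {∀r.A}
   open: L(e) ⊇ {A, ∀r.A, ∀r.B, ∀r.C} — e ∉ ∃r.¬A possible
2. Hence e : ∃r.¬A: not entailed.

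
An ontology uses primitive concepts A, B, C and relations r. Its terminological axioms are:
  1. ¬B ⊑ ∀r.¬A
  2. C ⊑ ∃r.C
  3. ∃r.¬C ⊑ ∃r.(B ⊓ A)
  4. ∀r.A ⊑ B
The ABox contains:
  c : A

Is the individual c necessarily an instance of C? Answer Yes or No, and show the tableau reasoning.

No

1. c : C?  L(c) = {A} ∪ {¬C}
   open: L(c) ⊇ {A, B, ¬C, ∀r.C} — c ∉ C possible
2. Hence c : C: not entailed.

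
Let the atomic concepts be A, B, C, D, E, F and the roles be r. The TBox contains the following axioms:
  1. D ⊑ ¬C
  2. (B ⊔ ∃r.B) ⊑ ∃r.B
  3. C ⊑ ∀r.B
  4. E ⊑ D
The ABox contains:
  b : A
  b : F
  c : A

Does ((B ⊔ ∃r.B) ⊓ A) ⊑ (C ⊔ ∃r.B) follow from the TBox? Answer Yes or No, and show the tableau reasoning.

1. ((B ⊔ ∃r.B) ⊓ A) ⊑ (C ⊔ ∃r.B)  ⇔  (((B ⊔ ∃r.B) ⊓ A) ⊓ (¬C ⊓ ∀r.¬B)) unsat w.r.t. T
   all branches close; clash {B, ¬B} at an ∃-successor
2. Hence ((B ⊔ ∃r.B) ⊓ A) ⊑ (C ⊔ ∃r.B): entailed.

Yes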